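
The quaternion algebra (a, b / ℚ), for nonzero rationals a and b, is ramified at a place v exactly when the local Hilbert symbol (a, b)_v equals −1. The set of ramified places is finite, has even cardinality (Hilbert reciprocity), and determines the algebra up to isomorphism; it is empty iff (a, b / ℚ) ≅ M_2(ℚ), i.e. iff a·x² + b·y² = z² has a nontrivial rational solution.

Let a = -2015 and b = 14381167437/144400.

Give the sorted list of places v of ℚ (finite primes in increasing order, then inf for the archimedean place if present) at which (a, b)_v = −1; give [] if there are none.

Mod squares: a ≡ -2015, b ≡ 44733. Check v ∈ {∞, 2, 3, 5, 7, 13, 19, 31, 37}.
v=13: a=13^1·(≡1), b=13^1·(≡12) mod 13; (1|13)=+1, (12|13)=+1; (−1)^{1·1·6}·(+1)^1·(+1)^1 = +1.
v=2: v_2(a)=0, v_2(b)=-4; units ≡ 1, 5 (mod 8); ε·ε+αω+βω = 0·0+0·1+-4·0 ≡ 0  ⇒  (a,b)_2 = +1.
v=5: a=5^1·(≡2), b=5^-2·(≡2) mod 5; (2|5)=-1, (2|5)=-1; (−1)^{1·-2·2}·(-1)^-2·(-1)^1 = -1.
v=37: a=37^0·(≡20), b=37^1·(≡36) mod 37; (20|37)=-1, (36|37)=+1; (−1)^{0·1·18}·(-1)^1·(+1)^0 = -1.
v=3: a=3^0·(≡1), b=3^9·(≡1) mod 3; (1|3)=+1, (1|3)=+1; (−1)^{0·9·1}·(+1)^9·(+1)^0 = +1.
v=∞: -2015 < 0 and 44733 > 0  ⇒  (a,b)_∞ = +1.
v=7: a=7^0·(≡1), b=7^2·(≡5) mod 7; (1|7)=+1, (5|7)=-1; (−1)^{0·2·3}·(+1)^2·(-1)^0 = +1.
v=19: a=19^0·(≡18), b=19^-2·(≡6) mod 19; (18|19)=-1, (6|19)=+1; (−1)^{0·-2·9}·(-1)^-2·(+1)^0 = +1.
v=31: a=31^1·(≡28), b=31^1·(≡22) mod 31; (28|31)=+1, (22|31)=-1; (−1)^{1·1·15}·(+1)^1·(-1)^1 = +1.
|Ram(-2015, 44733)| = 2, even; anisotropic at {5, 37}.

[5, 37]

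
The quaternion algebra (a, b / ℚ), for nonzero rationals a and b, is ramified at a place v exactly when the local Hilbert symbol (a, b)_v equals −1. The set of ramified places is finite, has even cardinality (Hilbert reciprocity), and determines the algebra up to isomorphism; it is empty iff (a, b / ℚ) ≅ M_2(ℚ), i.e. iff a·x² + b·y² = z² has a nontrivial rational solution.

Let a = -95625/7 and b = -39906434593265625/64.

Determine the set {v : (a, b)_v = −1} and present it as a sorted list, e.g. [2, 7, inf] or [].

[7, 11, 17, inf]

(a, b) ≡ (-119, -561) mod (ℚ^×)²; places V = {2, 3, 5, 7, 11, 17, ∞}.
(a,b)_11: α=0, u≡6; β=1, v≡1 (mod 11); (6|11)=-1, (1|11)=+1; sign (−1)^0·-1^1·+1^0 = -1.
(a,b)_3: α=2, u≡1; β=9, v≡2 (mod 3); (1|3)=+1, (2|3)=-1; sign (−1)^0·+1^9·-1^2 = +1.
(a,b)_2: α=0, β=-6; u≡1, v≡7 (mod 8); ε(u)ε(v)=0·1, αω(v)=0·0, βω(u)=-6·0; sum ≡ 0  ⇒  +1.
(a,b)_7: α=-1, u≡2; β=4, v≡3 (mod 7); (2|7)=+1, (3|7)=-1; sign (−1)^0·+1^4·-1^-1 = -1.
(a,b)_∞: sgn(-119)=−, sgn(-561)=−, so -1.
(a,b)_5: α=4, u≡1; β=6, v≡4 (mod 5); (1|5)=+1, (4|5)=+1; sign (−1)^0·+1^6·+1^4 = +1.
(a,b)_17: α=1, u≡10; β=3, v≡2 (mod 17); (10|17)=-1, (2|17)=+1; sign (−1)^0·-1^3·+1^1 = -1.
|Ram(-119, -561)| = 4, even; anisotropic at {7, 11, 17, ∞}.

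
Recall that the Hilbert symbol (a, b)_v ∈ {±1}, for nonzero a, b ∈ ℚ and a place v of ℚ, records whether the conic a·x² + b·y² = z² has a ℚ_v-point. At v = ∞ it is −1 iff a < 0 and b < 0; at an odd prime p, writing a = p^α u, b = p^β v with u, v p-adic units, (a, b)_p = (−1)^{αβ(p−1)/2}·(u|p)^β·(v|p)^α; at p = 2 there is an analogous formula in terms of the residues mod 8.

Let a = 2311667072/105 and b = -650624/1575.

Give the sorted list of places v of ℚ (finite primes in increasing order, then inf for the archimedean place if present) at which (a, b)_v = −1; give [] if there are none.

[2, 5, 11, 13, 17, 19]

Mod squares: a ≡ 13123110, b ≡ -71162. Check v ∈ {∞, 2, 3, 5, 7, 11, 13, 17, 19, 23}.
v=2: v_2(a)=7, v_2(b)=7; units ≡ 3, 3 (mod 8); ε·ε+αω+βω = 1·1+7·1+7·1 ≡ 1  ⇒  (a,b)_2 = -1.
v=11: a=11^1·(≡1), b=11^0·(≡2) mod 11; (1|11)=+1, (2|11)=-1; (−1)^{1·0·5}·(+1)^0·(-1)^1 = -1.
v=7: a=7^-1·(≡1), b=7^-1·(≡5) mod 7; (1|7)=+1, (5|7)=-1; (−1)^{-1·-1·3}·(+1)^-1·(-1)^-1 = +1.
v=∞: 13123110 > 0 and -71162 < 0  ⇒  (a,b)_∞ = +1.
v=5: a=5^-1·(≡2), b=5^-2·(≡2) mod 5; (2|5)=-1, (2|5)=-1; (−1)^{-1·-2·2}·(-1)^-2·(-1)^-1 = -1.
v=23: a=23^1·(≡16), b=23^1·(≡19) mod 23; (16|23)=+1, (19|23)=-1; (−1)^{1·1·11}·(+1)^1·(-1)^1 = +1.
v=3: a=3^-1·(≡1), b=3^-2·(≡1) mod 3; (1|3)=+1, (1|3)=+1; (−1)^{-1·-2·1}·(+1)^-2·(+1)^-1 = +1.
v=19: a=19^1·(≡15), b=19^0·(≡13) mod 19; (15|19)=-1, (13|19)=-1; (−1)^{1·0·9}·(-1)^0·(-1)^1 = -1.
v=17: a=17^2·(≡14), b=17^1·(≡15) mod 17; (14|17)=-1, (15|17)=+1; (−1)^{2·1·8}·(-1)^1·(+1)^2 = -1.
v=13: a=13^1·(≡5), b=13^1·(≡1) mod 13; (5|13)=-1, (1|13)=+1; (−1)^{1·1·6}·(-1)^1·(+1)^1 = -1.
(13123110, -71162 / ℚ) ramifies at {2, 5, 11, 13, 17, 19}: a division algebra.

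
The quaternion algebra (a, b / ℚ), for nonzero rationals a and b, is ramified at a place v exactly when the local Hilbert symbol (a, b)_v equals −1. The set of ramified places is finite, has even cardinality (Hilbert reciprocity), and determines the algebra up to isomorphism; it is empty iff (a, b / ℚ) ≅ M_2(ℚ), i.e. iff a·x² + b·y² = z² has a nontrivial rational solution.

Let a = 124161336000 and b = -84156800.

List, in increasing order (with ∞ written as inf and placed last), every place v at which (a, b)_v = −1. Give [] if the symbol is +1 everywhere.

Mod squares: a ≡ 3315, b ≡ -182. Check v ∈ {∞, 2, 3, 5, 7, 13, 17}.
v=5: a=5^3·(≡3), b=5^2·(≡3) mod 5; (3|5)=-1, (3|5)=-1; (−1)^{3·2·2}·(-1)^2·(-1)^3 = -1.
v=13: a=13^1·(≡7), b=13^1·(≡10) mod 13; (7|13)=-1, (10|13)=+1; (−1)^{1·1·6}·(-1)^1·(+1)^1 = -1.
v=17: a=17^3·(≡4), b=17^2·(≡10) mod 17; (4|17)=+1, (10|17)=-1; (−1)^{3·2·8}·(+1)^2·(-1)^3 = -1.
v=2: v_2(a)=6, v_2(b)=7; units ≡ 3, 5 (mod 8); ε·ε+αω+βω = 1·0+6·1+7·1 ≡ 1  ⇒  (a,b)_2 = -1.
v=∞: 3315 > 0 and -182 < 0  ⇒  (a,b)_∞ = +1.
v=7: a=7^0·(≡2), b=7^1·(≡2) mod 7; (2|7)=+1, (2|7)=+1; (−1)^{0·1·3}·(+1)^1·(+1)^0 = +1.
v=3: a=3^5·(≡1), b=3^0·(≡1) mod 3; (1|3)=+1, (1|3)=+1; (−1)^{5·0·1}·(+1)^0·(+1)^5 = +1.
Ram(3315, -182) = {2, 5, 13, 17}; no ℚ_2-point on the conic.

[2, 5, 13, 17]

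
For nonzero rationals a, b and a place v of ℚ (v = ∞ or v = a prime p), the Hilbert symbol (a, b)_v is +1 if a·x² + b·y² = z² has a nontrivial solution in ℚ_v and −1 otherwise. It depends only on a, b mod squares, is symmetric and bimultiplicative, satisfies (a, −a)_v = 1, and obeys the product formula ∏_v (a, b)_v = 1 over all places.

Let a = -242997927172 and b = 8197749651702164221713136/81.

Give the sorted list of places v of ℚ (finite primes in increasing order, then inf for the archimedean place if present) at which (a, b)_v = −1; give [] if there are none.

[2, 13, 29, 31]

(a, b) ≡ (-1390753, 2032639) mod (ℚ^×)²; places V = {2, 3, 7, 11, 13, 17, 19, 29, 31, ∞}.
(a,b)_13: α=1, u≡10; β=2, v≡11 (mod 13); (10|13)=+1, (11|13)=-1; sign (−1)^0·+1^2·-1^1 = -1.
(a,b)_19: α=2, u≡5; β=5, v≡5 (mod 19); (5|19)=+1, (5|19)=+1; sign (−1)^0·+1^5·+1^2 = +1.
(a,b)_17: α=1, u≡10; β=3, v≡5 (mod 17); (10|17)=-1, (5|17)=-1; sign (−1)^0·-1^3·-1^1 = +1.
(a,b)_7: α=1, u≡1; β=3, v≡5 (mod 7); (1|7)=+1, (5|7)=-1; sign (−1)^1·+1^3·-1^1 = +1.
(a,b)_∞: sgn(-1390753)=−, sgn(2032639)=+, so +1.
(a,b)_2: α=2, β=4; u≡7, v≡7 (mod 8); ε(u)ε(v)=1·1, αω(v)=2·0, βω(u)=4·0; sum ≡ 1  ⇒  -1.
(a,b)_3: α=0, u≡2; β=-4, v≡1 (mod 3); (2|3)=-1, (1|3)=+1; sign (−1)^0·-1^-4·+1^0 = +1.
(a,b)_11: α=2, u≡8; β=0, v≡9 (mod 11); (8|11)=-1, (9|11)=+1; sign (−1)^0·-1^0·+1^2 = +1.
(a,b)_29: α=1, u≡20; β=3, v≡15 (mod 29); (20|29)=+1, (15|29)=-1; sign (−1)^0·+1^3·-1^1 = -1.
(a,b)_31: α=1, u≡14; β=3, v≡18 (mod 31); (14|31)=+1, (18|31)=+1; sign (−1)^1·+1^3·+1^1 = -1.
(-1390753, 2032639 / ℚ) ramifies at {2, 13, 29, 31}: a division algebra.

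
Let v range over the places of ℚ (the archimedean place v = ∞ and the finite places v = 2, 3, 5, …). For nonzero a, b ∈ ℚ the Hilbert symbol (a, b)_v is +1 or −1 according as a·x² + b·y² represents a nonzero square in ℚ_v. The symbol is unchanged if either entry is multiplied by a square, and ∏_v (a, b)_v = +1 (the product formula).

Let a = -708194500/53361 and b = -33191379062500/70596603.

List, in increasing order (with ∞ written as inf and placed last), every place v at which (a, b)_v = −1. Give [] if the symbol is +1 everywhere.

Mod squares: a ≡ -145, b ≡ -6555. Check v ∈ {∞, 2, 3, 5, 7, 11, 13, 17, 19, 23, 29}.
v=29: a=29^1·(≡23), b=29^2·(≡6) mod 29; (23|29)=+1, (6|29)=+1; (−1)^{1·2·14}·(+1)^2·(+1)^1 = +1.
v=19: a=19^0·(≡9), b=19^1·(≡11) mod 19; (9|19)=+1, (11|19)=+1; (−1)^{0·1·9}·(+1)^1·(+1)^0 = +1.
v=11: a=11^-2·(≡9), b=11^-2·(≡4) mod 11; (9|11)=+1, (4|11)=+1; (−1)^{-2·-2·5}·(+1)^-2·(+1)^-2 = +1.
v=∞: -145 < 0 and -6555 < 0  ⇒  (a,b)_∞ = -1.
v=13: a=13^2·(≡7), b=13^0·(≡9) mod 13; (7|13)=-1, (9|13)=+1; (−1)^{2·0·6}·(-1)^0·(+1)^2 = +1.
v=2: v_2(a)=2, v_2(b)=2; units ≡ 7, 5 (mod 8); ε·ε+αω+βω = 1·0+2·1+2·0 ≡ 0  ⇒  (a,b)_2 = +1.
v=7: a=7^-2·(≡2), b=7^-4·(≡2) mod 7; (2|7)=+1, (2|7)=+1; (−1)^{-2·-4·3}·(+1)^-4·(+1)^-2 = +1.
v=5: a=5^3·(≡4), b=5^7·(≡1) mod 5; (4|5)=+1, (1|5)=+1; (−1)^{3·7·2}·(+1)^7·(+1)^3 = +1.
v=3: a=3^-2·(≡2), b=3^-5·(≡2) mod 3; (2|3)=-1, (2|3)=-1; (−1)^{-2·-5·1}·(-1)^-5·(-1)^-2 = -1.
v=23: a=23^0·(≡18), b=23^1·(≡5) mod 23; (18|23)=+1, (5|23)=-1; (−1)^{0·1·11}·(+1)^1·(-1)^0 = +1.
v=17: a=17^2·(≡9), b=17^2·(≡6) mod 17; (9|17)=+1, (6|17)=-1; (−1)^{2·2·8}·(+1)^2·(-1)^2 = +1.
|Ram(-145, -6555)| = 2, even; anisotropic at {3, ∞}.

[3, inf]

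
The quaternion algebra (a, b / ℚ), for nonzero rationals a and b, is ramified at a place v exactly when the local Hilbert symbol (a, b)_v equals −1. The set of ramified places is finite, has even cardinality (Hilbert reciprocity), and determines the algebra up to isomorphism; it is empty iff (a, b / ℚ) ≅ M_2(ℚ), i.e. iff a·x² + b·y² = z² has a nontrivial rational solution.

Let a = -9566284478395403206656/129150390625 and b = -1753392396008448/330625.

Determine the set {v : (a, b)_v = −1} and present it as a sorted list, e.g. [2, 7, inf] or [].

Mod squares: a ≡ -46371, b ≡ -1715727. Check v ∈ {∞, 2, 3, 5, 13, 23, 29, 37, 41}.
v=13: a=13^1·(≡11), b=13^1·(≡4) mod 13; (11|13)=-1, (4|13)=+1; (−1)^{1·1·6}·(-1)^1·(+1)^1 = -1.
v=23: a=23^-2·(≡22), b=23^-2·(≡4) mod 23; (22|23)=-1, (4|23)=+1; (−1)^{-2·-2·11}·(-1)^-2·(+1)^-2 = +1.
v=29: a=29^1·(≡7), b=29^1·(≡17) mod 29; (7|29)=+1, (17|29)=-1; (−1)^{1·1·14}·(+1)^1·(-1)^1 = -1.
v=∞: -46371 < 0 and -1715727 < 0  ⇒  (a,b)_∞ = -1.
v=41: a=41^1·(≡19), b=41^1·(≡7) mod 41; (19|41)=-1, (7|41)=-1; (−1)^{1·1·20}·(-1)^1·(-1)^1 = +1.
v=2: v_2(a)=24, v_2(b)=10; units ≡ 5, 1 (mod 8); ε·ε+αω+βω = 0·0+24·0+10·1 ≡ 0  ⇒  (a,b)_2 = +1.
v=5: a=5^-12·(≡1), b=5^-4·(≡3) mod 5; (1|5)=+1, (3|5)=-1; (−1)^{-12·-4·2}·(+1)^-4·(-1)^-12 = +1.
v=37: a=37^4·(≡16), b=37^3·(≡30) mod 37; (16|37)=+1, (30|37)=+1; (−1)^{4·3·18}·(+1)^3·(+1)^4 = +1.
v=3: a=3^9·(≡2), b=3^7·(≡2) mod 3; (2|3)=-1, (2|3)=-1; (−1)^{9·7·1}·(-1)^7·(-1)^9 = -1.
(-46371, -1715727 / ℚ) ramifies at {3, 13, 29, ∞}: a division algebra.

[3, 13, 29, inf]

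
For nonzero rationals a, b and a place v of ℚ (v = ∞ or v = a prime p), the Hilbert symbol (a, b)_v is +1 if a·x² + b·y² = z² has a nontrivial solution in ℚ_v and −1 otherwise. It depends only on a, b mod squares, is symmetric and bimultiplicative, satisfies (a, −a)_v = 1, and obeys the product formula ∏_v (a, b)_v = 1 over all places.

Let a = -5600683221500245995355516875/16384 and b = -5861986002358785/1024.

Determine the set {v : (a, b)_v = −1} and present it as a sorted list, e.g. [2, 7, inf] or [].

[5, 13, 19, 23, 37, inf]

Mod squares: a ≡ -17043, b ≡ -2242385. Check v ∈ {∞, 2, 3, 5, 13, 17, 19, 23, 31, 37}.
v=37: a=37^2·(≡8), b=37^1·(≡1) mod 37; (8|37)=-1, (1|37)=+1; (−1)^{2·1·18}·(-1)^1·(+1)^2 = -1.
v=23: a=23^5·(≡2), b=23^3·(≡3) mod 23; (2|23)=+1, (3|23)=+1; (−1)^{5·3·11}·(+1)^3·(+1)^5 = -1.
v=3: a=3^5·(≡1), b=3^4·(≡1) mod 3; (1|3)=+1, (1|3)=+1; (−1)^{5·4·1}·(+1)^4·(+1)^5 = +1.
v=13: a=13^3·(≡6), b=13^2·(≡11) mod 13; (6|13)=-1, (11|13)=-1; (−1)^{3·2·6}·(-1)^2·(-1)^3 = -1.
v=31: a=31^2·(≡20), b=31^1·(≡9) mod 31; (20|31)=+1, (9|31)=+1; (−1)^{2·1·15}·(+1)^1·(+1)^2 = +1.
v=2: v_2(a)=-14, v_2(b)=-10; units ≡ 5, 7 (mod 8); ε·ε+αω+βω = 0·1+-14·0+-10·1 ≡ 0  ⇒  (a,b)_2 = +1.
v=5: a=5^4·(≡2), b=5^1·(≡2) mod 5; (2|5)=-1, (2|5)=-1; (−1)^{4·1·2}·(-1)^1·(-1)^4 = -1.
v=17: a=17^2·(≡9), b=17^1·(≡1) mod 17; (9|17)=+1, (1|17)=+1; (−1)^{2·1·8}·(+1)^1·(+1)^2 = +1.
v=∞: -17043 < 0 and -2242385 < 0  ⇒  (a,b)_∞ = -1.
v=19: a=19^3·(≡2), b=19^2·(≡18) mod 19; (2|19)=-1, (18|19)=-1; (−1)^{3·2·9}·(-1)^2·(-1)^3 = -1.
(-17043, -2242385 / ℚ) ramifies at {5, 13, 19, 23, 37, ∞}: a division algebra.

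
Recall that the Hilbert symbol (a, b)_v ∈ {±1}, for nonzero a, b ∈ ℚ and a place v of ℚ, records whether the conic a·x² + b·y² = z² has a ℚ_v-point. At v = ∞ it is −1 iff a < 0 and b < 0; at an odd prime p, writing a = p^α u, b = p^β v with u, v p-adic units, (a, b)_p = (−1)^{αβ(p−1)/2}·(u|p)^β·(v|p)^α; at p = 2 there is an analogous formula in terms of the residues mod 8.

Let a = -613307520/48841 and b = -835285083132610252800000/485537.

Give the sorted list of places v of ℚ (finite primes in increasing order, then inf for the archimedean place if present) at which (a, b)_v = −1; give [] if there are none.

Mod squares: a ≡ -21730, b ≡ -779085690. Check v ∈ {∞, 2, 3, 5, 7, 13, 17, 19, 37, 41, 53}.
v=2: v_2(a)=7, v_2(b)=15; units ≡ 7, 3 (mod 8); ε·ε+αω+βω = 1·1+7·1+15·0 ≡ 0  ⇒  (a,b)_2 = +1.
v=3: a=3^2·(≡2), b=3^3·(≡1) mod 3; (2|3)=-1, (1|3)=+1; (−1)^{2·3·1}·(-1)^3·(+1)^2 = -1.
v=37: a=37^0·(≡3), b=37^1·(≡9) mod 37; (3|37)=+1, (9|37)=+1; (−1)^{0·1·18}·(+1)^1·(+1)^0 = +1.
v=5: a=5^1·(≡1), b=5^5·(≡2) mod 5; (1|5)=+1, (2|5)=-1; (−1)^{1·5·2}·(+1)^5·(-1)^1 = -1.
v=∞: -21730 < 0 and -779085690 < 0  ⇒  (a,b)_∞ = -1.
v=53: a=53^1·(≡14), b=53^1·(≡23) mod 53; (14|53)=-1, (23|53)=-1; (−1)^{1·1·26}·(-1)^1·(-1)^1 = +1.
v=7: a=7^2·(≡5), b=7^6·(≡2) mod 7; (5|7)=-1, (2|7)=+1; (−1)^{2·6·3}·(-1)^6·(+1)^2 = +1.
v=17: a=17^-2·(≡16), b=17^-1·(≡15) mod 17; (16|17)=+1, (15|17)=+1; (−1)^{-2·-1·8}·(+1)^-1·(+1)^-2 = +1.
v=41: a=41^1·(≡13), b=41^3·(≡9) mod 41; (13|41)=-1, (9|41)=+1; (−1)^{1·3·20}·(-1)^3·(+1)^1 = -1.
v=19: a=19^0·(≡17), b=19^1·(≡17) mod 19; (17|19)=+1, (17|19)=+1; (−1)^{0·1·9}·(+1)^1·(+1)^0 = +1.
v=13: a=13^-2·(≡2), b=13^-4·(≡2) mod 13; (2|13)=-1, (2|13)=-1; (−1)^{-2·-4·6}·(-1)^-4·(-1)^-2 = +1.
(-21730, -779085690 / ℚ) ramifies at {3, 5, 41, ∞}: a division algebra.

[3, 5, 41, inf]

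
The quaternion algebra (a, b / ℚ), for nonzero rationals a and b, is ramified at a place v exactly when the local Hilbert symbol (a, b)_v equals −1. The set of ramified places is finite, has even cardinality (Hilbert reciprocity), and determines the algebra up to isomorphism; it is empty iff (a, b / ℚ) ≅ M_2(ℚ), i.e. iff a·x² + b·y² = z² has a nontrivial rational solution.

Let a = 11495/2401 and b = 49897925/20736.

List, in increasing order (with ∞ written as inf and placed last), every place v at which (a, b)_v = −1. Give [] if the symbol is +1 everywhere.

[5, 11]

(a, b) ≡ (95, 77) mod (ℚ^×)²; places V = {2, 3, 5, 7, 11, 19, 23, ∞}.
(a,b)_11: α=2, u≡6; β=1, v≡6 (mod 11); (6|11)=-1, (6|11)=-1; sign (−1)^0·-1^1·-1^2 = -1.
(a,b)_2: α=0, β=-8; u≡7, v≡5 (mod 8); ε(u)ε(v)=1·0, αω(v)=0·1, βω(u)=-8·0; sum ≡ 0  ⇒  +1.
(a,b)_19: α=1, u≡5; β=0, v≡7 (mod 19); (5|19)=+1, (7|19)=+1; sign (−1)^0·+1^0·+1^1 = +1.
(a,b)_7: α=-4, u≡1; β=3, v≡4 (mod 7); (1|7)=+1, (4|7)=+1; sign (−1)^0·+1^3·+1^-4 = +1.
(a,b)_23: α=0, u≡2; β=2, v≡9 (mod 23); (2|23)=+1, (9|23)=+1; sign (−1)^0·+1^2·+1^0 = +1.
(a,b)_3: α=0, u≡2; β=-4, v≡2 (mod 3); (2|3)=-1, (2|3)=-1; sign (−1)^0·-1^-4·-1^0 = +1.
(a,b)_5: α=1, u≡4; β=2, v≡2 (mod 5); (4|5)=+1, (2|5)=-1; sign (−1)^0·+1^2·-1^1 = -1.
(a,b)_∞: sgn(95)=+, sgn(77)=+, so +1.
(95, 77 / ℚ) ramifies at {5, 11}: a division algebra.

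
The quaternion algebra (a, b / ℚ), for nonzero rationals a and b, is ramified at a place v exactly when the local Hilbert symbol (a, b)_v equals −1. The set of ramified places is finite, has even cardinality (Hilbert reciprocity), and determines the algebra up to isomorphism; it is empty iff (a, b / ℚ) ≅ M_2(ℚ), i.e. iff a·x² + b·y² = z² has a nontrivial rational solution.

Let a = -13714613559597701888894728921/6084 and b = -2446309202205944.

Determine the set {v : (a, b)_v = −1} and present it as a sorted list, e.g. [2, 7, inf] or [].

[19, inf]

(a, b) ≡ (-569449, -1886) mod (ℚ^×)²; places V = {2, 3, 13, 17, 19, 23, 41, 43, ∞}.
(a,b)_19: α=3, u≡6; β=2, v≡12 (mod 19); (6|19)=+1, (12|19)=-1; sign (−1)^0·+1^2·-1^3 = -1.
(a,b)_17: α=7, u≡11; β=2, v≡9 (mod 17); (11|17)=-1, (9|17)=+1; sign (−1)^0·-1^2·+1^7 = +1.
(a,b)_2: α=-2, β=3; u≡7, v≡1 (mod 8); ε(u)ε(v)=1·0, αω(v)=-2·0, βω(u)=3·0; sum ≡ 0  ⇒  +1.
(a,b)_23: α=2, u≡8; β=1, v≡7 (mod 23); (8|23)=+1, (7|23)=-1; sign (−1)^0·+1^1·-1^2 = +1.
(a,b)_3: α=-2, u≡2; β=0, v≡1 (mod 3); (2|3)=-1, (1|3)=+1; sign (−1)^0·-1^0·+1^-2 = +1.
(a,b)_43: α=3, u≡31; β=2, v≡24 (mod 43); (31|43)=+1, (24|43)=+1; sign (−1)^0·+1^2·+1^3 = +1.
(a,b)_∞: sgn(-569449)=−, sgn(-1886)=−, so -1.
(a,b)_13: α=-2, u≡9; β=0, v≡3 (mod 13); (9|13)=+1, (3|13)=+1; sign (−1)^0·+1^0·+1^-2 = +1.
(a,b)_41: α=5, u≡25; β=3, v≡9 (mod 41); (25|41)=+1, (9|41)=+1; sign (−1)^0·+1^3·+1^5 = +1.
(-569449, -1886 / ℚ) ramifies at {19, ∞}: a division algebra.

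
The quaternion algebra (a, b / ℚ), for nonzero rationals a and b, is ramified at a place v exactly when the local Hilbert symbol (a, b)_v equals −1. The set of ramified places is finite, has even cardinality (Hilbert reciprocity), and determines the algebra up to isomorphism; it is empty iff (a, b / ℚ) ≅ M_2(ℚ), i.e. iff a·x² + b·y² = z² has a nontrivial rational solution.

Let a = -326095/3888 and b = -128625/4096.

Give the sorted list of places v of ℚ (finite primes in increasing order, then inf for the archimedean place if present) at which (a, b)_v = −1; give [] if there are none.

[2, 5, 7, inf]

Mod squares: a ≡ -165, b ≡ -105. Check v ∈ {∞, 2, 3, 5, 7, 11}.
v=7: a=7^2·(≡3), b=7^3·(≡3) mod 7; (3|7)=-1, (3|7)=-1; (−1)^{2·3·3}·(-1)^3·(-1)^2 = -1.
v=5: a=5^1·(≡2), b=5^3·(≡1) mod 5; (2|5)=-1, (1|5)=+1; (−1)^{1·3·2}·(-1)^3·(+1)^1 = -1.
v=∞: -165 < 0 and -105 < 0  ⇒  (a,b)_∞ = -1.
v=11: a=11^3·(≡6), b=11^0·(≡5) mod 11; (6|11)=-1, (5|11)=+1; (−1)^{3·0·5}·(-1)^0·(+1)^3 = +1.
v=3: a=3^-5·(≡2), b=3^1·(≡1) mod 3; (2|3)=-1, (1|3)=+1; (−1)^{-5·1·1}·(-1)^1·(+1)^-5 = +1.
v=2: v_2(a)=-4, v_2(b)=-12; units ≡ 3, 7 (mod 8); ε·ε+αω+βω = 1·1+-4·0+-12·1 ≡ 1  ⇒  (a,b)_2 = -1.
|Ram(-165, -105)| = 4, even; anisotropic at {2, 5, 7, ∞}.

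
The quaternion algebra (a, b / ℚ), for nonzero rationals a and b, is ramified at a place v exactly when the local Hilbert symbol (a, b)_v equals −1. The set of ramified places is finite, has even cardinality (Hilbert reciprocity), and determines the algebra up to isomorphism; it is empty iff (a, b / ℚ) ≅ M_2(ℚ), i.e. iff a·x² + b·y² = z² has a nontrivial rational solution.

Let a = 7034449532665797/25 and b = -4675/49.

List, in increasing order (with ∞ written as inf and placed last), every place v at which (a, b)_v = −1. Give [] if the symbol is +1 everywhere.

[3, 17, 31, 43]

(a, b) ≡ (30660333, -187) mod (ℚ^×)²; places V = {2, 3, 5, 7, 11, 17, 31, 41, 43, ∞}.
(a,b)_43: α=1, u≡7; β=0, v≡2 (mod 43); (7|43)=-1, (2|43)=-1; sign (−1)^0·-1^0·-1^1 = -1.
(a,b)_∞: sgn(30660333)=+, sgn(-187)=−, so +1.
(a,b)_3: α=9, u≡2; β=0, v≡2 (mod 3); (2|3)=-1, (2|3)=-1; sign (−1)^0·-1^0·-1^9 = -1.
(a,b)_2: α=0, β=0; u≡5, v≡5 (mod 8); ε(u)ε(v)=0·0, αω(v)=0·1, βω(u)=0·1; sum ≡ 0  ⇒  +1.
(a,b)_7: α=0, u≡1; β=-2, v≡1 (mod 7); (1|7)=+1, (1|7)=+1; sign (−1)^0·+1^-2·+1^0 = +1.
(a,b)_11: α=3, u≡10; β=1, v≡3 (mod 11); (10|11)=-1, (3|11)=+1; sign (−1)^1·-1^1·+1^3 = +1.
(a,b)_17: α=3, u≡8; β=1, v≡10 (mod 17); (8|17)=+1, (10|17)=-1; sign (−1)^0·+1^1·-1^3 = -1.
(a,b)_5: α=-2, u≡2; β=2, v≡2 (mod 5); (2|5)=-1, (2|5)=-1; sign (−1)^0·-1^2·-1^-2 = +1.
(a,b)_41: α=1, u≡24; β=0, v≡5 (mod 41); (24|41)=-1, (5|41)=+1; sign (−1)^0·-1^0·+1^1 = +1.
(a,b)_31: α=1, u≡9; β=0, v≡21 (mod 31); (9|31)=+1, (21|31)=-1; sign (−1)^0·+1^0·-1^1 = -1.
Ram(30660333, -187) = {3, 17, 31, 43}; no ℚ_3-point on the conic.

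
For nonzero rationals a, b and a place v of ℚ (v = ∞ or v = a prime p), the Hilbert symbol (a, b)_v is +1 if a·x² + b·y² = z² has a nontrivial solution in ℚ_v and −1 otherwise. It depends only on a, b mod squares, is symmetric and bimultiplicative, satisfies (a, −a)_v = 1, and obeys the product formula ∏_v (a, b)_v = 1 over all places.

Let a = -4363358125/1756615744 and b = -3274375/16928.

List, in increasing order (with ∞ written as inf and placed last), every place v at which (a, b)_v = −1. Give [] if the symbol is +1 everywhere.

Mod squares: a ≡ -493, b ≡ -62. Check v ∈ {∞, 2, 5, 7, 13, 17, 23, 29, 31}.
v=29: a=29^1·(≡11), b=29^0·(≡9) mod 29; (11|29)=-1, (9|29)=+1; (−1)^{1·0·14}·(-1)^0·(+1)^1 = +1.
v=17: a=17^3·(≡14), b=17^0·(≡14) mod 17; (14|17)=-1, (14|17)=-1; (−1)^{3·0·8}·(-1)^0·(-1)^3 = -1.
v=13: a=13^-4·(≡4), b=13^2·(≡4) mod 13; (4|13)=+1, (4|13)=+1; (−1)^{-4·2·6}·(+1)^2·(+1)^-4 = +1.
v=∞: -493 < 0 and -62 < 0  ⇒  (a,b)_∞ = -1.
v=31: a=31^-2·(≡11), b=31^1·(≡27) mod 31; (11|31)=-1, (27|31)=-1; (−1)^{-2·1·15}·(-1)^1·(-1)^-2 = -1.
v=7: a=7^2·(≡1), b=7^0·(≡4) mod 7; (1|7)=+1, (4|7)=+1; (−1)^{2·0·3}·(+1)^0·(+1)^2 = +1.
v=23: a=23^0·(≡18), b=23^-2·(≡15) mod 23; (18|23)=+1, (15|23)=-1; (−1)^{0·-2·11}·(+1)^-2·(-1)^0 = +1.
v=2: v_2(a)=-6, v_2(b)=-5; units ≡ 3, 1 (mod 8); ε·ε+αω+βω = 1·0+-6·0+-5·1 ≡ 1  ⇒  (a,b)_2 = -1.
v=5: a=5^4·(≡3), b=5^4·(≡2) mod 5; (3|5)=-1, (2|5)=-1; (−1)^{4·4·2}·(-1)^4·(-1)^4 = +1.
|Ram(-493, -62)| = 4, even; anisotropic at {2, 17, 31, ∞}.

[2, 17, 31, inf]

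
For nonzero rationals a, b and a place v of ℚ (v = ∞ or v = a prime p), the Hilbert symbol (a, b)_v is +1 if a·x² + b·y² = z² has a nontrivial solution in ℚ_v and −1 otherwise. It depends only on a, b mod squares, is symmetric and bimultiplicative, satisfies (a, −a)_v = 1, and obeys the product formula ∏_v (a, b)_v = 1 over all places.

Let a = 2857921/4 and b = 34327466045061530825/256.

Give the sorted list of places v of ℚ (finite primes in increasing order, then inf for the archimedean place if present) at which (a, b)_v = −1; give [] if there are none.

[17, 29]

Mod squares: a ≡ 9889, b ≡ 168113. Check v ∈ {∞, 2, 5, 11, 17, 29, 31}.
v=∞: 9889 > 0 and 168113 > 0  ⇒  (a,b)_∞ = +1.
v=31: a=31^1·(≡7), b=31^3·(≡29) mod 31; (7|31)=+1, (29|31)=-1; (−1)^{1·3·15}·(+1)^3·(-1)^1 = +1.
v=5: a=5^0·(≡4), b=5^2·(≡3) mod 5; (4|5)=+1, (3|5)=-1; (−1)^{0·2·2}·(+1)^2·(-1)^0 = +1.
v=11: a=11^1·(≡6), b=11^3·(≡5) mod 11; (6|11)=-1, (5|11)=+1; (−1)^{1·3·5}·(-1)^3·(+1)^1 = +1.
v=2: v_2(a)=-2, v_2(b)=-8; units ≡ 1, 1 (mod 8); ε·ε+αω+βω = 0·0+-2·0+-8·0 ≡ 0  ⇒  (a,b)_2 = +1.
v=17: a=17^2·(≡3), b=17^5·(≡3) mod 17; (3|17)=-1, (3|17)=-1; (−1)^{2·5·8}·(-1)^5·(-1)^2 = -1.
v=29: a=29^1·(≡9), b=29^3·(≡10) mod 29; (9|29)=+1, (10|29)=-1; (−1)^{1·3·14}·(+1)^3·(-1)^1 = -1.
Ram(9889, 168113) = {17, 29}; no ℚ_17-point on the conic.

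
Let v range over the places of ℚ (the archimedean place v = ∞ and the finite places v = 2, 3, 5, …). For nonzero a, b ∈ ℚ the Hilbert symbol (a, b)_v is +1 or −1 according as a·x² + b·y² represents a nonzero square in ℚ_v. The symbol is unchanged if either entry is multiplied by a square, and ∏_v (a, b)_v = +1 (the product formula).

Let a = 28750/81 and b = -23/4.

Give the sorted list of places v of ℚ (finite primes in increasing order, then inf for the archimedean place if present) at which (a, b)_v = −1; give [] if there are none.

(a, b) ≡ (46, -23) mod (ℚ^×)²; places V = {2, 3, 5, 23, ∞}.
(a,b)_3: α=-4, u≡1; β=0, v≡1 (mod 3); (1|3)=+1, (1|3)=+1; sign (−1)^0·+1^0·+1^-4 = +1.
(a,b)_∞: sgn(46)=+, sgn(-23)=−, so +1.
(a,b)_23: α=1, u≡16; β=1, v≡17 (mod 23); (16|23)=+1, (17|23)=-1; sign (−1)^1·+1^1·-1^1 = +1.
(a,b)_5: α=4, u≡1; β=0, v≡3 (mod 5); (1|5)=+1, (3|5)=-1; sign (−1)^0·+1^0·-1^4 = +1.
(a,b)_2: α=1, β=-2; u≡7, v≡1 (mod 8); ε(u)ε(v)=1·0, αω(v)=1·0, βω(u)=-2·0; sum ≡ 0  ⇒  +1.
Every local symbol is +1, so the conic 46·x² + -23·y² = z² has ℚ_v-points for all v and hence a ℚ-point; (a, b / ℚ) ≅ M_2(ℚ).

[]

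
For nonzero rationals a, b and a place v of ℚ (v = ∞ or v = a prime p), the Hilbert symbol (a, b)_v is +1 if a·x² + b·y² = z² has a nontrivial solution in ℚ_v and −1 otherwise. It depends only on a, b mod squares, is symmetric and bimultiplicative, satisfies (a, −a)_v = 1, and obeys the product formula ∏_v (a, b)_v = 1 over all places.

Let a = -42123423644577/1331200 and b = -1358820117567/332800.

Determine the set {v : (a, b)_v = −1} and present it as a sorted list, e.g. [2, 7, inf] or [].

Mod squares: a ≡ -154770941, b ≡ -4992611. Check v ∈ {∞, 2, 3, 5, 11, 13, 17, 19, 29, 31, 41}.
v=3: a=3^4·(≡1), b=3^4·(≡1) mod 3; (1|3)=+1, (1|3)=+1; (−1)^{4·4·1}·(+1)^4·(+1)^4 = +1.
v=2: v_2(a)=-12, v_2(b)=-10; units ≡ 3, 5 (mod 8); ε·ε+αω+βω = 1·0+-12·1+-10·1 ≡ 0  ⇒  (a,b)_2 = +1.
v=11: a=11^2·(≡1), b=11^2·(≡9) mod 11; (1|11)=+1, (9|11)=+1; (−1)^{2·2·5}·(+1)^2·(+1)^2 = +1.
v=41: a=41^1·(≡20), b=41^1·(≡33) mod 41; (20|41)=+1, (33|41)=+1; (−1)^{1·1·20}·(+1)^1·(+1)^1 = +1.
v=17: a=17^1·(≡6), b=17^1·(≡9) mod 17; (6|17)=-1, (9|17)=+1; (−1)^{1·1·8}·(-1)^1·(+1)^1 = -1.
v=5: a=5^-2·(≡1), b=5^-2·(≡4) mod 5; (1|5)=+1, (4|5)=+1; (−1)^{-2·-2·2}·(+1)^-2·(+1)^-2 = +1.
v=29: a=29^1·(≡9), b=29^1·(≡18) mod 29; (9|29)=+1, (18|29)=-1; (−1)^{1·1·14}·(+1)^1·(-1)^1 = -1.
v=∞: -154770941 < 0 and -4992611 < 0  ⇒  (a,b)_∞ = -1.
v=13: a=13^-1·(≡2), b=13^-1·(≡12) mod 13; (2|13)=-1, (12|13)=+1; (−1)^{-1·-1·6}·(-1)^-1·(+1)^-1 = -1.
v=31: a=31^1·(≡20), b=31^0·(≡18) mod 31; (20|31)=+1, (18|31)=+1; (−1)^{1·0·15}·(+1)^0·(+1)^1 = +1.
v=19: a=19^3·(≡2), b=19^3·(≡7) mod 19; (2|19)=-1, (7|19)=+1; (−1)^{3·3·9}·(-1)^3·(+1)^3 = +1.
|Ram(-154770941, -4992611)| = 4, even; anisotropic at {13, 17, 29, ∞}.

[13, 17, 29, inf]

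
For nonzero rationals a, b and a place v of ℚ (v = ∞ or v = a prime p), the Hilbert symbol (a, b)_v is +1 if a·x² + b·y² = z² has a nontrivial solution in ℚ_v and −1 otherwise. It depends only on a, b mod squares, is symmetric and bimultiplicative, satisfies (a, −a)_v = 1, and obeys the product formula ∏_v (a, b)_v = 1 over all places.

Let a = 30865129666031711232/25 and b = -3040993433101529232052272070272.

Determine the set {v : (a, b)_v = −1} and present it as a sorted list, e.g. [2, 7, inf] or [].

[2, 3, 7, 13]

Mod squares: a ≡ 3026933, b ≡ -199578. Check v ∈ {∞, 2, 3, 5, 7, 13, 29, 31, 37}.
v=37: a=37^3·(≡32), b=37^5·(≡2) mod 37; (32|37)=-1, (2|37)=-1; (−1)^{3·5·18}·(-1)^5·(-1)^3 = +1.
v=2: v_2(a)=10, v_2(b)=7; units ≡ 5, 3 (mod 8); ε·ε+αω+βω = 0·1+10·1+7·1 ≡ 1  ⇒  (a,b)_2 = -1.
v=29: a=29^3·(≡13), b=29^5·(≡4) mod 29; (13|29)=+1, (4|29)=+1; (−1)^{3·5·14}·(+1)^5·(+1)^3 = +1.
v=3: a=3^2·(≡2), b=3^5·(≡2) mod 3; (2|3)=-1, (2|3)=-1; (−1)^{2·5·1}·(-1)^5·(-1)^2 = -1.
v=5: a=5^-2·(≡2), b=5^0·(≡3) mod 5; (2|5)=-1, (3|5)=-1; (−1)^{-2·0·2}·(-1)^0·(-1)^-2 = +1.
v=13: a=13^1·(≡7), b=13^0·(≡5) mod 13; (7|13)=-1, (5|13)=-1; (−1)^{1·0·6}·(-1)^0·(-1)^1 = -1.
v=7: a=7^1·(≡1), b=7^4·(≡3) mod 7; (1|7)=+1, (3|7)=-1; (−1)^{1·4·3}·(+1)^4·(-1)^1 = -1.
v=31: a=31^3·(≡24), b=31^5·(≡5) mod 31; (24|31)=-1, (5|31)=+1; (−1)^{3·5·15}·(-1)^5·(+1)^3 = +1.
v=∞: 3026933 > 0 and -199578 < 0  ⇒  (a,b)_∞ = +1.
Ram(3026933, -199578) = {2, 3, 7, 13}; no ℚ_2-point on the conic.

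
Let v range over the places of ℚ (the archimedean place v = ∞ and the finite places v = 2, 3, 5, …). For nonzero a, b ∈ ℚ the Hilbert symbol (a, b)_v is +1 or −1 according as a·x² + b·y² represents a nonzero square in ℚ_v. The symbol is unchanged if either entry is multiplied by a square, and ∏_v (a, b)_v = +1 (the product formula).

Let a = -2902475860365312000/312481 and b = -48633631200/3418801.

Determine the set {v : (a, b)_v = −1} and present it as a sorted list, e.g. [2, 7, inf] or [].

Mod squares: a ≡ -770, b ≡ -462. Check v ∈ {∞, 2, 3, 5, 7, 11, 13, 17, 19, 43}.
v=17: a=17^2·(≡6), b=17^0·(≡5) mod 17; (6|17)=-1, (5|17)=-1; (−1)^{2·0·8}·(-1)^0·(-1)^2 = +1.
v=7: a=7^1·(≡1), b=7^1·(≡2) mod 7; (1|7)=+1, (2|7)=+1; (−1)^{1·1·3}·(+1)^1·(+1)^1 = -1.
v=∞: -770 < 0 and -462 < 0  ⇒  (a,b)_∞ = -1.
v=11: a=11^3·(≡6), b=11^1·(≡7) mod 11; (6|11)=-1, (7|11)=-1; (−1)^{3·1·5}·(-1)^1·(-1)^3 = -1.
v=2: v_2(a)=15, v_2(b)=5; units ≡ 7, 1 (mod 8); ε·ε+αω+βω = 1·0+15·0+5·0 ≡ 0  ⇒  (a,b)_2 = +1.
v=5: a=5^3·(≡4), b=5^2·(≡2) mod 5; (4|5)=+1, (2|5)=-1; (−1)^{3·2·2}·(+1)^2·(-1)^3 = -1.
v=3: a=3^6·(≡1), b=3^7·(≡2) mod 3; (1|3)=+1, (2|3)=-1; (−1)^{6·7·1}·(+1)^7·(-1)^6 = +1.
v=43: a=43^-2·(≡10), b=43^-4·(≡40) mod 43; (10|43)=+1, (40|43)=+1; (−1)^{-2·-4·21}·(+1)^-4·(+1)^-2 = +1.
v=13: a=13^-2·(≡12), b=13^0·(≡6) mod 13; (12|13)=+1, (6|13)=-1; (−1)^{-2·0·6}·(+1)^0·(-1)^-2 = +1.
v=19: a=19^2·(≡9), b=19^2·(≡2) mod 19; (9|19)=+1, (2|19)=-1; (−1)^{2·2·9}·(+1)^2·(-1)^2 = +1.
Ram(-770, -462) = {5, 7, 11, ∞}; no ℚ_5-point on the conic.

[5, 7, 11, inf]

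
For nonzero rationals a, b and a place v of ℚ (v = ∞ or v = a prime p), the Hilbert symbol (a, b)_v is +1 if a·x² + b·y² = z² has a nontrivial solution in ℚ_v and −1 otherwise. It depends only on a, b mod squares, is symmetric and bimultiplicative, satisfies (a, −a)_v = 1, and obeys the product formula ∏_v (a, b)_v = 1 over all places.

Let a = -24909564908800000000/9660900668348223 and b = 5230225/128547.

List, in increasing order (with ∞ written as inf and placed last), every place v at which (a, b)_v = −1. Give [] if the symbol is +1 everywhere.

Mod squares: a ≡ -91, b ≡ 5187. Check v ∈ {∞, 2, 3, 5, 7, 11, 13, 17, 19, 23}.
v=19: a=19^0·(≡1), b=19^1·(≡5) mod 19; (1|19)=+1, (5|19)=+1; (−1)^{0·1·9}·(+1)^1·(+1)^0 = +1.
v=7: a=7^-1·(≡4), b=7^1·(≡5) mod 7; (4|7)=+1, (5|7)=-1; (−1)^{-1·1·3}·(+1)^1·(-1)^-1 = +1.
v=11: a=11^6·(≡2), b=11^2·(≡6) mod 11; (2|11)=-1, (6|11)=-1; (−1)^{6·2·5}·(-1)^2·(-1)^6 = +1.
v=13: a=13^3·(≡7), b=13^1·(≡9) mod 13; (7|13)=-1, (9|13)=+1; (−1)^{3·1·6}·(-1)^1·(+1)^3 = -1.
v=23: a=23^-4·(≡2), b=23^-2·(≡9) mod 23; (2|23)=+1, (9|23)=+1; (−1)^{-4·-2·11}·(+1)^-2·(+1)^-4 = +1.
v=∞: -91 < 0 and 5187 > 0  ⇒  (a,b)_∞ = +1.
v=3: a=3^-10·(≡2), b=3^-5·(≡1) mod 3; (2|3)=-1, (1|3)=+1; (−1)^{-10·-5·1}·(-1)^-5·(+1)^-10 = -1.
v=5: a=5^8·(≡4), b=5^2·(≡2) mod 5; (4|5)=+1, (2|5)=-1; (−1)^{8·2·2}·(+1)^2·(-1)^8 = +1.
v=2: v_2(a)=14, v_2(b)=0; units ≡ 5, 3 (mod 8); ε·ε+αω+βω = 0·1+14·1+0·1 ≡ 0  ⇒  (a,b)_2 = +1.
v=17: a=17^-4·(≡14), b=17^0·(≡9) mod 17; (14|17)=-1, (9|17)=+1; (−1)^{-4·0·8}·(-1)^0·(+1)^-4 = +1.
Ram(-91, 5187) = {3, 13}; no ℚ_3-point on the conic.

[3, 13]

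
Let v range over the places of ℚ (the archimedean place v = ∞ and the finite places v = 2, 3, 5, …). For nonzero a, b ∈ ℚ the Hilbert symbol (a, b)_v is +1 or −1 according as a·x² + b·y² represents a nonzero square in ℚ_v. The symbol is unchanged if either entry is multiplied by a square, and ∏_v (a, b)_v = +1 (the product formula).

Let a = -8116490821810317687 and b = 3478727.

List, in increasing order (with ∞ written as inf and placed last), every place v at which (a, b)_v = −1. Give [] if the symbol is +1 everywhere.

(a, b) ≡ (-21607, 3478727) mod (ℚ^×)²; places V = {2, 3, 7, 13, 17, 23, 31, 41, ∞}.
(a,b)_17: α=3, u≡4; β=1, v≡2 (mod 17); (4|17)=+1, (2|17)=+1; sign (−1)^0·+1^1·+1^3 = +1.
(a,b)_41: α=3, u≡29; β=1, v≡18 (mod 41); (29|41)=-1, (18|41)=+1; sign (−1)^0·-1^1·+1^3 = -1.
(a,b)_31: α=3, u≡16; β=1, v≡28 (mod 31); (16|31)=+1, (28|31)=+1; sign (−1)^1·+1^1·+1^3 = -1.
(a,b)_3: α=2, u≡2; β=0, v≡2 (mod 3); (2|3)=-1, (2|3)=-1; sign (−1)^0·-1^0·-1^2 = +1.
(a,b)_13: α=2, u≡10; β=0, v≡5 (mod 13); (10|13)=+1, (5|13)=-1; sign (−1)^0·+1^0·-1^2 = +1.
(a,b)_23: α=2, u≡13; β=1, v≡1 (mod 23); (13|23)=+1, (1|23)=+1; sign (−1)^0·+1^1·+1^2 = +1.
(a,b)_∞: sgn(-21607)=−, sgn(3478727)=+, so +1.
(a,b)_7: α=0, u≡1; β=1, v≡3 (mod 7); (1|7)=+1, (3|7)=-1; sign (−1)^0·+1^1·-1^0 = +1.
(a,b)_2: α=0, β=0; u≡1, v≡7 (mod 8); ε(u)ε(v)=0·1, αω(v)=0·0, βω(u)=0·0; sum ≡ 0  ⇒  +1.
|Ram(-21607, 3478727)| = 2, even; anisotropic at {31, 41}.

[31, 41]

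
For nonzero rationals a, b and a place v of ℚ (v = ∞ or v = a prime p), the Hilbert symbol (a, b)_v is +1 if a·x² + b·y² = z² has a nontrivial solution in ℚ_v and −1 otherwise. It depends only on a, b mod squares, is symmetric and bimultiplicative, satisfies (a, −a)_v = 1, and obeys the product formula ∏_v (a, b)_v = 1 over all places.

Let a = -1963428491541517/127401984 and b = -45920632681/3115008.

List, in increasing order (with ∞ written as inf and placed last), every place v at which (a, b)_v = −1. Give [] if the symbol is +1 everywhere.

(a, b) ≡ (-1518, -2) mod (ℚ^×)²; places V = {2, 3, 7, 11, 13, 23, ∞}.
(a,b)_11: α=7, u≡4; β=6, v≡1 (mod 11); (4|11)=+1, (1|11)=+1; sign (−1)^0·+1^6·+1^7 = +1.
(a,b)_∞: sgn(-1518)=−, sgn(-2)=−, so -1.
(a,b)_23: α=3, u≡1; β=2, v≡14 (mod 23); (1|23)=+1, (14|23)=-1; sign (−1)^0·+1^2·-1^3 = -1.
(a,b)_2: α=-19, β=-11; u≡1, v≡7 (mod 8); ε(u)ε(v)=0·1, αω(v)=-19·0, βω(u)=-11·0; sum ≡ 0  ⇒  +1.
(a,b)_3: α=-5, u≡1; β=-2, v≡1 (mod 3); (1|3)=+1, (1|3)=+1; sign (−1)^0·+1^-2·+1^-5 = +1.
(a,b)_7: α=2, u≡1; β=2, v≡3 (mod 7); (1|7)=+1, (3|7)=-1; sign (−1)^0·+1^2·-1^2 = +1.
(a,b)_13: α=2, u≡9; β=-2, v≡7 (mod 13); (9|13)=+1, (7|13)=-1; sign (−1)^0·+1^-2·-1^2 = +1.
(-1518, -2 / ℚ) ramifies at {23, ∞}: a division algebra.

[23, inf]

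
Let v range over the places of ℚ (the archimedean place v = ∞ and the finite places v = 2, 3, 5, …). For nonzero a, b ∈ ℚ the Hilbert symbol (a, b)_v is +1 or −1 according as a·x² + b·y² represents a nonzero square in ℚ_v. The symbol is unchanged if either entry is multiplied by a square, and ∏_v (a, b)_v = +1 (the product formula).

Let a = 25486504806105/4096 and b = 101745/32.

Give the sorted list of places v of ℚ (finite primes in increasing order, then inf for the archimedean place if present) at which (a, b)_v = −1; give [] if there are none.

[5, 7]

(a, b) ≡ (11305, 22610) mod (ℚ^×)²; places V = {2, 3, 5, 7, 17, 19, ∞}.
(a,b)_2: α=-12, β=-5; u≡1, v≡1 (mod 8); ε(u)ε(v)=0·0, αω(v)=-12·0, βω(u)=-5·0; sum ≡ 0  ⇒  +1.
(a,b)_∞: sgn(11305)=+, sgn(22610)=+, so +1.
(a,b)_3: α=2, u≡1; β=2, v≡2 (mod 3); (1|3)=+1, (2|3)=-1; sign (−1)^0·+1^2·-1^2 = +1.
(a,b)_7: α=5, u≡3; β=1, v≡6 (mod 7); (3|7)=-1, (6|7)=-1; sign (−1)^1·-1^1·-1^5 = -1.
(a,b)_5: α=1, u≡1; β=1, v≡2 (mod 5); (1|5)=+1, (2|5)=-1; sign (−1)^0·+1^1·-1^1 = -1.
(a,b)_17: α=3, u≡1; β=1, v≡8 (mod 17); (1|17)=+1, (8|17)=+1; sign (−1)^0·+1^1·+1^3 = +1.
(a,b)_19: α=3, u≡1; β=1, v≡10 (mod 19); (1|19)=+1, (10|19)=-1; sign (−1)^1·+1^1·-1^3 = +1.
(11305, 22610 / ℚ) ramifies at {5, 7}: a division algebra.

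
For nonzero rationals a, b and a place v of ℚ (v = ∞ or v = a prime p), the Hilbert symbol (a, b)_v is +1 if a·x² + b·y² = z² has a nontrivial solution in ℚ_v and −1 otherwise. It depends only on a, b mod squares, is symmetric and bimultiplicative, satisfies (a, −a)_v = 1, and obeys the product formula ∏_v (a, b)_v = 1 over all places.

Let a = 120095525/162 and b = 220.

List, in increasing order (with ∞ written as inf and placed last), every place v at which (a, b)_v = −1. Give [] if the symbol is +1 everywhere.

[5, 29]

(a, b) ≡ (58, 55) mod (ℚ^×)²; places V = {2, 3, 5, 11, 29, 37, ∞}.
(a,b)_37: α=2, u≡21; β=0, v≡35 (mod 37); (21|37)=+1, (35|37)=-1; sign (−1)^0·+1^0·-1^2 = +1.
(a,b)_5: α=2, u≡3; β=1, v≡4 (mod 5); (3|5)=-1, (4|5)=+1; sign (−1)^0·-1^1·+1^2 = -1.
(a,b)_∞: sgn(58)=+, sgn(55)=+, so +1.
(a,b)_11: α=2, u≡9; β=1, v≡9 (mod 11); (9|11)=+1, (9|11)=+1; sign (−1)^0·+1^1·+1^2 = +1.
(a,b)_3: α=-4, u≡1; β=0, v≡1 (mod 3); (1|3)=+1, (1|3)=+1; sign (−1)^0·+1^0·+1^-4 = +1.
(a,b)_29: α=1, u≡10; β=0, v≡17 (mod 29); (10|29)=-1, (17|29)=-1; sign (−1)^0·-1^0·-1^1 = -1.
(a,b)_2: α=-1, β=2; u≡5, v≡7 (mod 8); ε(u)ε(v)=0·1, αω(v)=-1·0, βω(u)=2·1; sum ≡ 0  ⇒  +1.
|Ram(58, 55)| = 2, even; anisotropic at {5, 29}.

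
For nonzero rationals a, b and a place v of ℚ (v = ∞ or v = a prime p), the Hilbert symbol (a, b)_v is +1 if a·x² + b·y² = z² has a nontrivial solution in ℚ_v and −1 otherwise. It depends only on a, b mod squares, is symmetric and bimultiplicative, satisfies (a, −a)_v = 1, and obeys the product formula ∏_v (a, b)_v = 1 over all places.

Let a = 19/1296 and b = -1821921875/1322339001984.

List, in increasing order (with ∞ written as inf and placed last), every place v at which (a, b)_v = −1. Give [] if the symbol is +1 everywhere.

[2, 7, 11, 19]

(a, b) ≡ (19, -49742) mod (ℚ^×)²; places V = {2, 3, 5, 7, 11, 13, 17, 19, ∞}.
(a,b)_11: α=0, u≡7; β=-3, v≡7 (mod 11); (7|11)=-1, (7|11)=-1; sign (−1)^0·-1^-3·-1^0 = -1.
(a,b)_∞: sgn(19)=+, sgn(-49742)=−, so +1.
(a,b)_17: α=0, u≡9; β=1, v≡2 (mod 17); (9|17)=+1, (2|17)=+1; sign (−1)^0·+1^1·+1^0 = +1.
(a,b)_2: α=-4, β=-7; u≡3, v≡1 (mod 8); ε(u)ε(v)=1·0, αω(v)=-4·0, βω(u)=-7·1; sum ≡ 1  ⇒  -1.
(a,b)_7: α=0, u≡5; β=-1, v≡6 (mod 7); (5|7)=-1, (6|7)=-1; sign (−1)^0·-1^-1·-1^0 = -1.
(a,b)_19: α=1, u≡5; β=3, v≡7 (mod 19); (5|19)=+1, (7|19)=+1; sign (−1)^1·+1^3·+1^1 = -1.
(a,b)_5: α=0, u≡4; β=6, v≡3 (mod 5); (4|5)=+1, (3|5)=-1; sign (−1)^0·+1^6·-1^0 = +1.
(a,b)_3: α=-4, u≡1; β=-8, v≡1 (mod 3); (1|3)=+1, (1|3)=+1; sign (−1)^0·+1^-8·+1^-4 = +1.
(a,b)_13: α=0, u≡5; β=-2, v≡12 (mod 13); (5|13)=-1, (12|13)=+1; sign (−1)^0·-1^-2·+1^0 = +1.
|Ram(19, -49742)| = 4, even; anisotropic at {2, 7, 11, 19}.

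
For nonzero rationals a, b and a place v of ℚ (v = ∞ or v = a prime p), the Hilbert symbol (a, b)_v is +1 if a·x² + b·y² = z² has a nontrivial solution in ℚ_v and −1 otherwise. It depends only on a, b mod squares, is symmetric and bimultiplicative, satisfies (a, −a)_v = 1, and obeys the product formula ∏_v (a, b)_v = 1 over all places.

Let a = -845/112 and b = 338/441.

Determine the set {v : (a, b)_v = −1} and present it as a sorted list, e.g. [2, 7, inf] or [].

Mod squares: a ≡ -35, b ≡ 2. Check v ∈ {∞, 2, 3, 5, 7, 13}.
v=2: v_2(a)=-4, v_2(b)=1; units ≡ 5, 1 (mod 8); ε·ε+αω+βω = 0·0+-4·0+1·1 ≡ 1  ⇒  (a,b)_2 = -1.
v=7: a=7^-1·(≡1), b=7^-2·(≡1) mod 7; (1|7)=+1, (1|7)=+1; (−1)^{-1·-2·3}·(+1)^-2·(+1)^-1 = +1.
v=13: a=13^2·(≡1), b=13^2·(≡11) mod 13; (1|13)=+1, (11|13)=-1; (−1)^{2·2·6}·(+1)^2·(-1)^2 = +1.
v=5: a=5^1·(≡3), b=5^0·(≡3) mod 5; (3|5)=-1, (3|5)=-1; (−1)^{1·0·2}·(-1)^0·(-1)^1 = -1.
v=∞: -35 < 0 and 2 > 0  ⇒  (a,b)_∞ = +1.
v=3: a=3^0·(≡1), b=3^-2·(≡2) mod 3; (1|3)=+1, (2|3)=-1; (−1)^{0·-2·1}·(+1)^-2·(-1)^0 = +1.
(-35, 2 / ℚ) ramifies at {2, 5}: a division algebra.

[2, 5]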